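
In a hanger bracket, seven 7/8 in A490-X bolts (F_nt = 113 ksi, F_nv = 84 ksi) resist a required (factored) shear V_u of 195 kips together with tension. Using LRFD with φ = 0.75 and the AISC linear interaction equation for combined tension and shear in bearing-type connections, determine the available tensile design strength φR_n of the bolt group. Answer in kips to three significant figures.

A_b = π·0.875²/4 = 0.6013 in²; f_rv = 195 / (7 × 0.6013) = 46.33 ksi.
F'_nt = 1.3 F_nt − (F_nt / φF_nv) f_rv = 1.3·113 − (113/(0.75·84))·46.33 = 63.81 ksi, capped at F_nt → F'_nt = 63.81 ksi.
R_n = F'_nt · A_b · n = 63.81 × 0.6013 × 7 = 268.6 kips.
Design strength φR_n = 0.75 × 268.6 = 201 kips.

201 kips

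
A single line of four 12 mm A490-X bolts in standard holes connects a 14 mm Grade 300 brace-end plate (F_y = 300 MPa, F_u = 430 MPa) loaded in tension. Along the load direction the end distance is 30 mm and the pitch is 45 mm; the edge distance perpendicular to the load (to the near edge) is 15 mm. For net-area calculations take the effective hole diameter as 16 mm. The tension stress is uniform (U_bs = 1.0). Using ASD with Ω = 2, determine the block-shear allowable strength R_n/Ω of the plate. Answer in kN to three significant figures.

218 kN

Shear plane L_v = 30 + 3·45 = 165 mm; A_gv = 165 × 14 = 2310 mm².
A_nv = (165 − 3.5·16) × 14 = 1526 mm².
A_nt = (15 − 0.5·16) × 14 = 98 mm².
0.6 F_u A_nv = 393.7 kN; 0.6 F_y A_gv = 415.8 kN → shear rupture governs the shear term.
R_n = 393.7 + 1.0 × 430 × 98 / 1000 = 435.8 kN.
Allowable strength R_n/Ω = 435.8 / 2 = 218 kN.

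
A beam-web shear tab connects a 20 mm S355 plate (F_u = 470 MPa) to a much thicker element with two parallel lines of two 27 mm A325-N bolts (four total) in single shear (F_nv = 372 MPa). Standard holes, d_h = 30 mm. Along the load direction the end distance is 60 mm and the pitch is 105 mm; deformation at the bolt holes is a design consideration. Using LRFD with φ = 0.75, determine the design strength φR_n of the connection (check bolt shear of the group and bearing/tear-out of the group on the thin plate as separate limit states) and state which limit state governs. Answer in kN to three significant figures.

Bolt shear: A_b = π·27²/4 = 572.6 mm²; R_n = 372 × 572.6 × 4 × 1 / 1000 = 852 kN → 0.75 × 852 = 639 kN.
Bearing (1.2 l_c t F_u ≤ 2.4 d t F_u): upper limit = 2.4·27·20·470 / 1000 = 609.1 kN.
  Edge l_c = 60 − 30/2 = 45 → r_n = 507.6 kN; interior l_c = 105 − 30 = 75 → r_n = 609.1 kN.
  R_n,bearing = 2·507.6 + 2·609.1 = 2233 kN → 0.75 × 2233 = 1680 kN.
Bolt shear governs: 639 kN.

639 kN (bolt shear governs)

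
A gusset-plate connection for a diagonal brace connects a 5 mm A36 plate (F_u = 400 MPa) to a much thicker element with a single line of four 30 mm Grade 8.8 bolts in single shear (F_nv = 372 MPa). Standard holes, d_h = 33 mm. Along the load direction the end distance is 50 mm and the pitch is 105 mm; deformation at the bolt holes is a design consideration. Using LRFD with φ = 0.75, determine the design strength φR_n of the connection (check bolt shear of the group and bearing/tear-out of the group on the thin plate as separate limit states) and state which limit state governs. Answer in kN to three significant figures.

Bolt shear: A_b = π·30²/4 = 706.9 mm²; R_n = 372 × 706.9 × 4 × 1 / 1000 = 1052 kN → 0.75 × 1052 = 789 kN.
Bearing (1.2 l_c t F_u ≤ 2.4 d t F_u): upper limit = 2.4·30·5·400 / 1000 = 144 kN.
  Edge l_c = 50 − 33/2 = 33.5 → r_n = 80.4 kN; interior l_c = 105 − 33 = 72 → r_n = 144 kN.
  R_n,bearing = 1·80.4 + 3·144 = 512.4 kN → 0.75 × 512.4 = 384 kN.
Bearing governs: 384 kN.

384 kN (bearing governs)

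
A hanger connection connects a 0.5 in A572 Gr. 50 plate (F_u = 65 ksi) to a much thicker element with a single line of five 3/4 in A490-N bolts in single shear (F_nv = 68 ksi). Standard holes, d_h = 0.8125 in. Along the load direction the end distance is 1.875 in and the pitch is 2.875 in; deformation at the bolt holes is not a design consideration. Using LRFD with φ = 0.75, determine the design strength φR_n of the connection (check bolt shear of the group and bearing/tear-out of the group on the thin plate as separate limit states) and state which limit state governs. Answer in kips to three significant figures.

113 kips (bolt shear governs)

Bolt shear: A_b = π·0.75²/4 = 0.4418 in²; R_n = 68 × 0.4418 × 5 × 1 = 150.2 kips → 0.75 × 150.2 = 113 kips.
Bearing (1.5 l_c t F_u ≤ 3.0 d t F_u): upper limit = 3.0·0.75·0.5·65 = 73.12 kips.
  Edge l_c = 1.875 − 0.8125/2 = 1.469 → r_n = 71.6 kips; interior l_c = 2.875 − 0.8125 = 2.062 → r_n = 73.12 kips.
  R_n,bearing = 1·71.6 + 4·73.12 = 364.1 kips → 0.75 × 364.1 = 273 kips.
Bolt shear governs: 113 kips.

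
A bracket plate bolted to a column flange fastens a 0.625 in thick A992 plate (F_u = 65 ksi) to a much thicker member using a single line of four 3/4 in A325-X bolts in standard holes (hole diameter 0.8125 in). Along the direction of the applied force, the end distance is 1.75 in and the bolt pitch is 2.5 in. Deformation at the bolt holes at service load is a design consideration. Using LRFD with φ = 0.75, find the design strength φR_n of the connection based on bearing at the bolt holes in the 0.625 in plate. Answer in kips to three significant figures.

214 kips

Per bolt r_n = 1.2 l_c t F_u ≤ 2.4 d t F_u; upper limit = 2.4 × 0.75 × 0.625 × 65 = 73.12 kips.
Edge bolt: l_c = 1.75 − 0.8125/2 = 1.344 in → 1.2 × 1.344 × 0.625 × 65 = 65.51 → r_n = 65.51 kips.
Interior bolts: l_c = 2.5 − 0.8125 = 1.688 in → 1.2 × 1.688 × 0.625 × 65 = 82.27 → r_n = 73.12 kips.
R_n = 1 × 65.51 + 3 × 73.12 = 284.9 kips.
Design strength φR_n = 0.75 × 284.9 = 214 kips.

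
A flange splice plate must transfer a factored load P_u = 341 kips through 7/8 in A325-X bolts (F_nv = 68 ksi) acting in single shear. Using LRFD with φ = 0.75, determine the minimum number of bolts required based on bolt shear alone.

A_b = π·0.875²/4 = 0.6013 in².
Per-bolt design strength φR_n = 0.75 × 68 × 0.6013 × 1 = 30.67 kips.
n ≥ 341 / 30.67 = 11.12 → use 12 bolts.

12 bolts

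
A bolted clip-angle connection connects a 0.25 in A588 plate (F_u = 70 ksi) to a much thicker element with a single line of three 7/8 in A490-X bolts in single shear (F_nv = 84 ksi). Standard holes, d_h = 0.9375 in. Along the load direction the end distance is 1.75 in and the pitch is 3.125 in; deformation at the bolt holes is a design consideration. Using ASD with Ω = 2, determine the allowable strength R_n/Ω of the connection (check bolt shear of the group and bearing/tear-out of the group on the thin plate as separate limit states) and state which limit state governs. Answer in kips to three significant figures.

50.2 kips (bearing governs)

Bolt shear: A_b = π·0.875²/4 = 0.6013 in²; R_n = 84 × 0.6013 × 3 × 1 = 151.5 kips → 151.5 / 2 = 75.8 kips.
Bearing (1.2 l_c t F_u ≤ 2.4 d t F_u): upper limit = 2.4·0.875·0.25·70 = 36.75 kips.
  Edge l_c = 1.75 − 0.9375/2 = 1.281 → r_n = 26.91 kips; interior l_c = 3.125 − 0.9375 = 2.188 → r_n = 36.75 kips.
  R_n,bearing = 1·26.91 + 2·36.75 = 100.4 kips → 100.4 / 2 = 50.2 kips.
Bearing governs: 50.2 kips.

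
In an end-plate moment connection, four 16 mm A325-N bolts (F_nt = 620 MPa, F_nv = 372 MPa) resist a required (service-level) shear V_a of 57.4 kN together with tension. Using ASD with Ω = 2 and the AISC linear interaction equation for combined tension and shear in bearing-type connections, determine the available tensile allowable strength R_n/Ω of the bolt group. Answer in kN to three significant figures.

A_b = π·16²/4 = 201.1 mm²; f_rv = 57.4 × 1000 / (4 × 201.1) = 71.37 MPa.
F'_nt = 1.3 F_nt − (Ω F_nt / F_nv) f_rv = 1.3·620 − (2·620/372)·71.37 = 568.1 MPa, capped at F_nt → F'_nt = 568.1 MPa.
R_n = F'_nt · A_b · n = 568.1 × 201.1 × 4 / 1000 = 456.9 kN.
Allowable strength R_n/Ω = 456.9 / 2 = 228 kN.

228 kN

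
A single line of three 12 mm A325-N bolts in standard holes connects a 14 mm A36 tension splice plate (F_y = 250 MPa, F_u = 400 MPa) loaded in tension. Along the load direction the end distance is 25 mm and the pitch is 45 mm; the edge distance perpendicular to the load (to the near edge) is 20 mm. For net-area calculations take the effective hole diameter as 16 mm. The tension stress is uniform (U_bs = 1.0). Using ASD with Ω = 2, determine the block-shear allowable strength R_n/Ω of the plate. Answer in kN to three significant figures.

Shear plane L_v = 25 + 2·45 = 115 mm; A_gv = 115 × 14 = 1610 mm².
A_nv = (115 − 2.5·16) × 14 = 1050 mm².
A_nt = (20 − 0.5·16) × 14 = 168 mm².
0.6 F_u A_nv = 252 kN; 0.6 F_y A_gv = 241.5 kN → shear yielding governs the shear term.
R_n = 241.5 + 1.0 × 400 × 168 / 1000 = 308.7 kN.
Allowable strength R_n/Ω = 308.7 / 2 = 154 kN.

154 kN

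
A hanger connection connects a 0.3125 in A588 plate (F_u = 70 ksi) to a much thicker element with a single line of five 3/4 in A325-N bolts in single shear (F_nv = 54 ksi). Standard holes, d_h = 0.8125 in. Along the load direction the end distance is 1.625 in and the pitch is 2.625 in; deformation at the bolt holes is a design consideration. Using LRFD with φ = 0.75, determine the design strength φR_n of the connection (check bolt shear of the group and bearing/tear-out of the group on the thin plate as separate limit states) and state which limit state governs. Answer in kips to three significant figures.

Bolt shear: A_b = π·0.75²/4 = 0.4418 in²; R_n = 54 × 0.4418 × 5 × 1 = 119.3 kips → 0.75 × 119.3 = 89.5 kips.
Bearing (1.2 l_c t F_u ≤ 2.4 d t F_u): upper limit = 2.4·0.75·0.3125·70 = 39.38 kips.
  Edge l_c = 1.625 − 0.8125/2 = 1.219 → r_n = 31.99 kips; interior l_c = 2.625 − 0.8125 = 1.812 → r_n = 39.38 kips.
  R_n,bearing = 1·31.99 + 4·39.38 = 189.5 kips → 0.75 × 189.5 = 142 kips.
Bolt shear governs: 89.5 kips.

89.5 kips (bolt shear governs)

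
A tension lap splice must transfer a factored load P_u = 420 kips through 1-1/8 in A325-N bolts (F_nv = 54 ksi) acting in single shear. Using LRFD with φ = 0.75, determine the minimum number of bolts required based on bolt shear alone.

11 bolts

A_b = π·1.125²/4 = 0.994 in².
Per-bolt design strength φR_n = 0.75 × 54 × 0.994 × 1 = 40.26 kips.
n ≥ 420 / 40.26 = 10.43 → use 11 bolts.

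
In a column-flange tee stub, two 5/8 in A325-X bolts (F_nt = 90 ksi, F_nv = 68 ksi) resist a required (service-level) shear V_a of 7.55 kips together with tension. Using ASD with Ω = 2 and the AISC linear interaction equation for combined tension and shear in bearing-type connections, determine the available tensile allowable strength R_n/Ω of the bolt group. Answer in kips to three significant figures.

A_b = π·0.625²/4 = 0.3068 in²; f_rv = 7.55 / (2 × 0.3068) = 12.3 ksi.
F'_nt = 1.3 F_nt − (Ω F_nt / F_nv) f_rv = 1.3·90 − (2·90/68)·12.3 = 84.43 ksi, capped at F_nt → F'_nt = 84.43 ksi.
R_n = F'_nt · A_b · n = 84.43 × 0.3068 × 2 = 51.81 kips.
Allowable strength R_n/Ω = 51.81 / 2 = 25.9 kips.

25.9 kips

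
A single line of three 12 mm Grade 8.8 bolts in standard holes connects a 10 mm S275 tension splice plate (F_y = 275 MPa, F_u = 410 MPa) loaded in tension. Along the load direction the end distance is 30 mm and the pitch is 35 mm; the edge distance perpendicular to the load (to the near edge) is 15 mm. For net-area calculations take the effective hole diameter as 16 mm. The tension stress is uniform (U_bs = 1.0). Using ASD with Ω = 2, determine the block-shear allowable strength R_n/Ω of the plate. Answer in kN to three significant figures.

Shear plane L_v = 30 + 2·35 = 100 mm; A_gv = 100 × 10 = 1000 mm².
A_nv = (100 − 2.5·16) × 10 = 600 mm².
A_nt = (15 − 0.5·16) × 10 = 70 mm².
0.6 F_u A_nv = 147.6 kN; 0.6 F_y A_gv = 165 kN → shear rupture governs the shear term.
R_n = 147.6 + 1.0 × 410 × 70 / 1000 = 176.3 kN.
Allowable strength R_n/Ω = 176.3 / 2 = 88.1 kN.

88.1 kN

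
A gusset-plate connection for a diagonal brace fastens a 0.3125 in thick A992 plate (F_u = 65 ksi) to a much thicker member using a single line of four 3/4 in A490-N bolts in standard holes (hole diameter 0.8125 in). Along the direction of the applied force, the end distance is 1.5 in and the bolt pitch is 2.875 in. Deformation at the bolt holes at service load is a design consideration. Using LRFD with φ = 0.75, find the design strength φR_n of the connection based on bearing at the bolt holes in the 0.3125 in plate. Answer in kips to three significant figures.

Per bolt r_n = 1.2 l_c t F_u ≤ 2.4 d t F_u; upper limit = 2.4 × 0.75 × 0.3125 × 65 = 36.56 kips.
Edge bolt: l_c = 1.5 − 0.8125/2 = 1.094 in → 1.2 × 1.094 × 0.3125 × 65 = 26.66 → r_n = 26.66 kips.
Interior bolts: l_c = 2.875 − 0.8125 = 2.062 in → 1.2 × 2.062 × 0.3125 × 65 = 50.27 → r_n = 36.56 kips.
R_n = 1 × 26.66 + 3 × 36.56 = 136.3 kips.
Design strength φR_n = 0.75 × 136.3 = 102 kips.

102 kips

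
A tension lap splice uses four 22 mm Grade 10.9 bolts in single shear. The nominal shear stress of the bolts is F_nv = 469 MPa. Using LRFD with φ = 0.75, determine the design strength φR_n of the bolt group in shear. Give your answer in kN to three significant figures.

535 kN

A_b = π × 22² / 4 = 380.1 mm².
R_n = F_nv · A_b · n · n_s = 469 × 380.1 × 4 × 1 / 1000 = 713.1 kN.
Design strength φR_n = 0.75 × 713.1 = 535 kN.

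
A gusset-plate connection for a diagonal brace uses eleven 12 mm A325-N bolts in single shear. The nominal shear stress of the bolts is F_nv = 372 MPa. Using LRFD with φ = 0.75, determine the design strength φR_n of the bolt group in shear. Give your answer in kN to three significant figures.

347 kN

A_b = π × 12² / 4 = 113.1 mm².
R_n = F_nv · A_b · n · n_s = 372 × 113.1 × 11 × 1 / 1000 = 462.8 kN.
Design strength φR_n = 0.75 × 462.8 = 347 kN.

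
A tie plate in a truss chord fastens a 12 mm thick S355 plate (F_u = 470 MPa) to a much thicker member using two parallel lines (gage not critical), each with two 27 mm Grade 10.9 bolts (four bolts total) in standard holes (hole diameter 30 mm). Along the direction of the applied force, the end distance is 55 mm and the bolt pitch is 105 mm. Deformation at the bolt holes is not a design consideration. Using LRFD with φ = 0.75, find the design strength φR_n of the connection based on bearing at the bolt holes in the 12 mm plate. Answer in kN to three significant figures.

1190 kN

Per bolt r_n = 1.5 l_c t F_u ≤ 3.0 d t F_u; upper limit = 3.0 × 27 × 12 × 470 / 1000 = 456.8 kN.
Edge bolt: l_c = 55 − 30/2 = 40 mm → 1.5 × 40 × 12 × 470 / 1000 = 338.4 → r_n = 338.4 kN.
Interior bolts: l_c = 105 − 30 = 75 mm → 1.5 × 75 × 12 × 470 / 1000 = 634.5 → r_n = 456.8 kN.
R_n = 2 × 338.4 + 2 × 456.8 = 1590 kN.
Design strength φR_n = 0.75 × 1590 = 1190 kN.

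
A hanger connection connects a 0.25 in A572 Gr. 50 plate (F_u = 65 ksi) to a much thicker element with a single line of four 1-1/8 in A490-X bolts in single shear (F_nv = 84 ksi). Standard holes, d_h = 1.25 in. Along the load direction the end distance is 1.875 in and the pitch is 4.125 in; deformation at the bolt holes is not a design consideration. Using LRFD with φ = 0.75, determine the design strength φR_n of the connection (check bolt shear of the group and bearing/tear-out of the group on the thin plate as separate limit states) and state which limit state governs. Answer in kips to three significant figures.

146 kips (bearing governs)

Bolt shear: A_b = π·1.125²/4 = 0.994 in²; R_n = 84 × 0.994 × 4 × 1 = 334 kips → 0.75 × 334 = 250 kips.
Bearing (1.5 l_c t F_u ≤ 3.0 d t F_u): upper limit = 3.0·1.125·0.25·65 = 54.84 kips.
  Edge l_c = 1.875 − 1.25/2 = 1.25 → r_n = 30.47 kips; interior l_c = 4.125 − 1.25 = 2.875 → r_n = 54.84 kips.
  R_n,bearing = 1·30.47 + 3·54.84 = 195 kips → 0.75 × 195 = 146 kips.
Bearing governs: 146 kips.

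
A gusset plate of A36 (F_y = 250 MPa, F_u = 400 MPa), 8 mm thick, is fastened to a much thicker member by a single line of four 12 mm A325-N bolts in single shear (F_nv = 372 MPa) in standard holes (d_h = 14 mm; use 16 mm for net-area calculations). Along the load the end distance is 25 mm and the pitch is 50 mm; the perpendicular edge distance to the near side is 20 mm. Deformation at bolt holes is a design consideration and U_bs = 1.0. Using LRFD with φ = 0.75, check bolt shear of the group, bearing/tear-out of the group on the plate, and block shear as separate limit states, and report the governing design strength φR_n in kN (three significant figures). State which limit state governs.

Bolt shear: A_b = π·12²/4 = 113.1 mm²; R_n = 372 × 113.1 × 4 × 1 / 1000 = 168.3 kN → 0.75 × 168.3 = 126 kN.
Bearing: edge l_c = 18, r_n = 69.12 kN; interior l_c = 36, r_n = 92.16 kN; R_n = 69.12 + 3·92.16 = 345.6 kN → 259 kN.
Block shear: A_gv = 1400, A_nv = 952, A_nt = 96 mm²; R_n = min(0.6F_uA_nv, 0.6F_yA_gv) + U_bs·F_u·A_nt = 248.4 kN → 186 kN.
Bolt shear governs: 126 kN.

126 kN (bolt shear governs)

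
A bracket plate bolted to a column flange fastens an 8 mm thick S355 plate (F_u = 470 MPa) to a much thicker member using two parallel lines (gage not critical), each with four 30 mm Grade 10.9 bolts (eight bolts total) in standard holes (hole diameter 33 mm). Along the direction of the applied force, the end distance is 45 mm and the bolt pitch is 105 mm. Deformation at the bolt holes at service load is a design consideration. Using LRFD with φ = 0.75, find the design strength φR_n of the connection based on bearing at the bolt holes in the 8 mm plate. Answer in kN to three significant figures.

Per bolt r_n = 1.2 l_c t F_u ≤ 2.4 d t F_u; upper limit = 2.4 × 30 × 8 × 470 / 1000 = 270.7 kN.
Edge bolt: l_c = 45 − 33/2 = 28.5 mm → 1.2 × 28.5 × 8 × 470 / 1000 = 128.6 → r_n = 128.6 kN.
Interior bolts: l_c = 105 − 33 = 72 mm → 1.2 × 72 × 8 × 470 / 1000 = 324.9 → r_n = 270.7 kN.
R_n = 2 × 128.6 + 6 × 270.7 = 1882 kN.
Design strength φR_n = 0.75 × 1882 = 1410 kN.

1410 kN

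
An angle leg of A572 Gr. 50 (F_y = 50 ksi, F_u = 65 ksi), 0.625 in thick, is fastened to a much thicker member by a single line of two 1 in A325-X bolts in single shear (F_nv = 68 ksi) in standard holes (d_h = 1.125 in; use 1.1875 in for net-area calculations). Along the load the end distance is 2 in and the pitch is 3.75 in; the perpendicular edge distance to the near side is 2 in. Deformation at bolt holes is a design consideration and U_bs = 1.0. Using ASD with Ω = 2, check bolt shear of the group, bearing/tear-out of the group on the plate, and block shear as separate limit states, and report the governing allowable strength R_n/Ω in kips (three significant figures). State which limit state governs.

Bolt shear: A_b = π·1²/4 = 0.7854 in²; R_n = 68 × 0.7854 × 2 × 1 = 106.8 kips → 106.8 / 2 = 53.4 kips.
Bearing: edge l_c = 1.438, r_n = 70.08 kips; interior l_c = 2.625, r_n = 97.5 kips; R_n = 70.08 + 1·97.5 = 167.6 kips → 83.8 kips.
Block shear: A_gv = 3.594, A_nv = 2.48, A_nt = 0.8789 in²; R_n = min(0.6F_uA_nv, 0.6F_yA_gv) + U_bs·F_u·A_nt = 153.9 kips → 76.9 kips.
Bolt shear governs: 53.4 kips.

53.4 kips (bolt shear governs)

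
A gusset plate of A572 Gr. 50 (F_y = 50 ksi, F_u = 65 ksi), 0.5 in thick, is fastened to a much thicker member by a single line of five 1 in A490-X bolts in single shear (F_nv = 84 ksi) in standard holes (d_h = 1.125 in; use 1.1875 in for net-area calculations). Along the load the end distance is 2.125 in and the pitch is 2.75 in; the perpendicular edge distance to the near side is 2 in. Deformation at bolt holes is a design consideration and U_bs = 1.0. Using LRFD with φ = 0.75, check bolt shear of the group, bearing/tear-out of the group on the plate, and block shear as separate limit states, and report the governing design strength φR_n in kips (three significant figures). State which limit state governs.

148 kips (block shear governs)

Bolt shear: A_b = π·1²/4 = 0.7854 in²; R_n = 84 × 0.7854 × 5 × 1 = 329.9 kips → 0.75 × 329.9 = 247 kips.
Bearing: edge l_c = 1.562, r_n = 60.94 kips; interior l_c = 1.625, r_n = 63.38 kips; R_n = 60.94 + 4·63.38 = 314.4 kips → 236 kips.
Block shear: A_gv = 6.562, A_nv = 3.891, A_nt = 0.7031 in²; R_n = min(0.6F_uA_nv, 0.6F_yA_gv) + U_bs·F_u·A_nt = 197.4 kips → 148 kips.
Block shear governs: 148 kips.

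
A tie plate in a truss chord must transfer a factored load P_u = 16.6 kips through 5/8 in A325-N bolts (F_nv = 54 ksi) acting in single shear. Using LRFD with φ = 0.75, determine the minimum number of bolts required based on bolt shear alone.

2 bolts

A_b = π·0.625²/4 = 0.3068 in².
Per-bolt design strength φR_n = 0.75 × 54 × 0.3068 × 1 = 12.43 kips.
n ≥ 16.6 / 12.43 = 1.336 → use 2 bolts.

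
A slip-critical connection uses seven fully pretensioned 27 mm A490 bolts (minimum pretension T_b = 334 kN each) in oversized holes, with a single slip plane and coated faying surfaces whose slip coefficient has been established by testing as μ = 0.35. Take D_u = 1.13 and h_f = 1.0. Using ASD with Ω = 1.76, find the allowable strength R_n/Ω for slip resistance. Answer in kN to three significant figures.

R_n = μ · D_u · h_f · T_b · n_s · n_b = 0.35 × 1.13 × 1.0 × 334 × 1 × 7 = 924.7 kN.
Allowable strength R_n/Ω = 924.7 / 1.76 = 525 kN.

525 kN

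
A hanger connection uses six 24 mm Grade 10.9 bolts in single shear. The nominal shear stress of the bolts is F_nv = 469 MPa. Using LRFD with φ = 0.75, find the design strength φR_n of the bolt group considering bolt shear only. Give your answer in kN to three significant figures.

955 kN

A_b = π × 24² / 4 = 452.4 mm².
R_n = F_nv · A_b · n · n_s = 469 × 452.4 × 6 × 1 / 1000 = 1273 kN.
Design strength φR_n = 0.75 × 1273 = 955 kN.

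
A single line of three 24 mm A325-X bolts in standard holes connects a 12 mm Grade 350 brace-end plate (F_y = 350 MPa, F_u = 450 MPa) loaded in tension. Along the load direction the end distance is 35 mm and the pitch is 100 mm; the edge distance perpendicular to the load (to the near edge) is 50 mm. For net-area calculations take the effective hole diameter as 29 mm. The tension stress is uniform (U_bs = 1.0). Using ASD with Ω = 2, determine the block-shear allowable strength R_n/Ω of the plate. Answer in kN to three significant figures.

Shear plane L_v = 35 + 2·100 = 235 mm; A_gv = 235 × 12 = 2820 mm².
A_nv = (235 − 2.5·29) × 12 = 1950 mm².
A_nt = (50 − 0.5·29) × 12 = 426 mm².
0.6 F_u A_nv = 526.5 kN; 0.6 F_y A_gv = 592.2 kN → shear rupture governs the shear term.
R_n = 526.5 + 1.0 × 450 × 426 / 1000 = 718.2 kN.
Allowable strength R_n/Ω = 718.2 / 2 = 359 kN.

359 kN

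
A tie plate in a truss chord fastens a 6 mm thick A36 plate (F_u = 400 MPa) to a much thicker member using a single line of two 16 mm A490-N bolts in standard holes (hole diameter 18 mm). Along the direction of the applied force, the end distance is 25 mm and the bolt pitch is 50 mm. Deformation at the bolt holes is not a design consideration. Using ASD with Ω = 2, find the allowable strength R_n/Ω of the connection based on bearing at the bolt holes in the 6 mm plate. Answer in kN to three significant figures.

86.4 kN

Per bolt r_n = 1.5 l_c t F_u ≤ 3.0 d t F_u; upper limit = 3.0 × 16 × 6 × 400 / 1000 = 115.2 kN.
Edge bolt: l_c = 25 − 18/2 = 16 mm → 1.5 × 16 × 6 × 400 / 1000 = 57.6 → r_n = 57.6 kN.
Interior bolts: l_c = 50 − 18 = 32 mm → 1.5 × 32 × 6 × 400 / 1000 = 115.2 → r_n = 115.2 kN.
R_n = 1 × 57.6 + 1 × 115.2 = 172.8 kN.
Allowable strength R_n/Ω = 172.8 / 2 = 86.4 kN.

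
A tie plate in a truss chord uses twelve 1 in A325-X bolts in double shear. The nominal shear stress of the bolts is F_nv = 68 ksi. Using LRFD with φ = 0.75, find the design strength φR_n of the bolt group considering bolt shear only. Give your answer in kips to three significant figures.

A_b = π × 1² / 4 = 0.7854 in².
R_n = F_nv · A_b · n · n_s = 68 × 0.7854 × 12 × 2 = 1282 kips.
Design strength φR_n = 0.75 × 1282 = 961 kips.

961 kips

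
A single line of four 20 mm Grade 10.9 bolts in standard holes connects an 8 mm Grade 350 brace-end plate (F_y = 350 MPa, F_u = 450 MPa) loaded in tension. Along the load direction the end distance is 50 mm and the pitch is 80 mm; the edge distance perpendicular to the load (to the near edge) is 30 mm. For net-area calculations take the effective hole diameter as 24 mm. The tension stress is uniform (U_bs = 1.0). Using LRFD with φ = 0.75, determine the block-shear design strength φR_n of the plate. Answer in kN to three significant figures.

Shear plane L_v = 50 + 3·80 = 290 mm; A_gv = 290 × 8 = 2320 mm².
A_nv = (290 − 3.5·24) × 8 = 1648 mm².
A_nt = (30 − 0.5·24) × 8 = 144 mm².
0.6 F_u A_nv = 445 kN; 0.6 F_y A_gv = 487.2 kN → shear rupture governs the shear term.
R_n = 445 + 1.0 × 450 × 144 / 1000 = 509.8 kN.
Design strength φR_n = 0.75 × 509.8 = 382 kN.

382 kN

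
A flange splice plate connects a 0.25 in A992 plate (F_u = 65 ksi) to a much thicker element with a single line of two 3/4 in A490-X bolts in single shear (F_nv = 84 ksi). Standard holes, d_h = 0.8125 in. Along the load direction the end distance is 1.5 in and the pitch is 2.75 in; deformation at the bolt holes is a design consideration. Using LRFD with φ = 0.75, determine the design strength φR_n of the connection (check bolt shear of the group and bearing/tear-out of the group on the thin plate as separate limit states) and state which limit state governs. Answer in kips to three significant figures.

Bolt shear: A_b = π·0.75²/4 = 0.4418 in²; R_n = 84 × 0.4418 × 2 × 1 = 74.22 kips → 0.75 × 74.22 = 55.7 kips.
Bearing (1.2 l_c t F_u ≤ 2.4 d t F_u): upper limit = 2.4·0.75·0.25·65 = 29.25 kips.
  Edge l_c = 1.5 − 0.8125/2 = 1.094 → r_n = 21.33 kips; interior l_c = 2.75 − 0.8125 = 1.938 → r_n = 29.25 kips.
  R_n,bearing = 1·21.33 + 1·29.25 = 50.58 kips → 0.75 × 50.58 = 37.9 kips.
Bearing governs: 37.9 kips.

37.9 kips (bearing governs)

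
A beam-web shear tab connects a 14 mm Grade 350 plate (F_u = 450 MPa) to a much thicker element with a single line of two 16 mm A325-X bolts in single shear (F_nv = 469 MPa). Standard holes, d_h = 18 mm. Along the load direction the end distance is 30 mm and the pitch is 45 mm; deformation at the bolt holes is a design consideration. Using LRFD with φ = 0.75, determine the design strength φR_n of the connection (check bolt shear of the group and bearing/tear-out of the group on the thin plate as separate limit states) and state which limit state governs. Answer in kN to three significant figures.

141 kN (bolt shear governs)

Bolt shear: A_b = π·16²/4 = 201.1 mm²; R_n = 469 × 201.1 × 2 × 1 / 1000 = 188.6 kN → 0.75 × 188.6 = 141 kN.
Bearing (1.2 l_c t F_u ≤ 2.4 d t F_u): upper limit = 2.4·16·14·450 / 1000 = 241.9 kN.
  Edge l_c = 30 − 18/2 = 21 → r_n = 158.8 kN; interior l_c = 45 − 18 = 27 → r_n = 204.1 kN.
  R_n,bearing = 1·158.8 + 1·204.1 = 362.9 kN → 0.75 × 362.9 = 272 kN.
Bolt shear governs: 141 kN.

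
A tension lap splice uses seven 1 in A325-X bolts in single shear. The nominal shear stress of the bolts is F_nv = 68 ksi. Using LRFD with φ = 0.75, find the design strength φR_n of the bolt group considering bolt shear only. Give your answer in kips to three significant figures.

280 kips

A_b = π × 1² / 4 = 0.7854 in².
R_n = F_nv · A_b · n · n_s = 68 × 0.7854 × 7 × 1 = 373.8 kips.
Design strength φR_n = 0.75 × 373.8 = 280 kips.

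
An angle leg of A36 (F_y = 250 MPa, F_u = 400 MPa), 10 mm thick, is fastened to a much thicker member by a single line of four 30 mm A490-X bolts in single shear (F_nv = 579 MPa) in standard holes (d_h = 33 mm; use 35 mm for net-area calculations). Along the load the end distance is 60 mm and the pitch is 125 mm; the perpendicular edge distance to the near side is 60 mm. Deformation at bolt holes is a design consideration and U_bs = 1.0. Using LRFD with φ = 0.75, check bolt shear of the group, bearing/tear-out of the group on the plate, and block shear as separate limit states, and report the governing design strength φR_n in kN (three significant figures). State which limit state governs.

617 kN (block shear governs)

Bolt shear: A_b = π·30²/4 = 706.9 mm²; R_n = 579 × 706.9 × 4 × 1 / 1000 = 1637 kN → 0.75 × 1637 = 1230 kN.
Bearing: edge l_c = 43.5, r_n = 208.8 kN; interior l_c = 92, r_n = 288 kN; R_n = 208.8 + 3·288 = 1073 kN → 805 kN.
Block shear: A_gv = 4350, A_nv = 3125, A_nt = 425 mm²; R_n = min(0.6F_uA_nv, 0.6F_yA_gv) + U_bs·F_u·A_nt = 822.5 kN → 617 kN.
Block shear governs: 617 kN.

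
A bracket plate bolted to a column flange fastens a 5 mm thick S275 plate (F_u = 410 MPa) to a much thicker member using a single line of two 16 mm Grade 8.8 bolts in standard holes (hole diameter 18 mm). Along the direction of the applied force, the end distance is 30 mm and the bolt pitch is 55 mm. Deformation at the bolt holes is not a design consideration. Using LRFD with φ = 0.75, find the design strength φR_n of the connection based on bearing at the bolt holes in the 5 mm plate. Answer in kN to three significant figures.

122 kN

Per bolt r_n = 1.5 l_c t F_u ≤ 3.0 d t F_u; upper limit = 3.0 × 16 × 5 × 410 / 1000 = 98.4 kN.
Edge bolt: l_c = 30 − 18/2 = 21 mm → 1.5 × 21 × 5 × 410 / 1000 = 64.58 → r_n = 64.58 kN.
Interior bolts: l_c = 55 − 18 = 37 mm → 1.5 × 37 × 5 × 410 / 1000 = 113.8 → r_n = 98.4 kN.
R_n = 1 × 64.58 + 1 × 98.4 = 163 kN.
Design strength φR_n = 0.75 × 163 = 122 kN.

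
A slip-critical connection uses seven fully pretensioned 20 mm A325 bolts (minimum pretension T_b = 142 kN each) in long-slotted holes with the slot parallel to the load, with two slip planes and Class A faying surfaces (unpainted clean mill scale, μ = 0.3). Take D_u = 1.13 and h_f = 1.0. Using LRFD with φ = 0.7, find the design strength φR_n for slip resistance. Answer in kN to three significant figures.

R_n = μ · D_u · h_f · T_b · n_s · n_b = 0.3 × 1.13 × 1.0 × 142 × 2 × 7 = 673.9 kN.
Design strength φR_n = 0.7 × 673.9 = 472 kN.

472 kN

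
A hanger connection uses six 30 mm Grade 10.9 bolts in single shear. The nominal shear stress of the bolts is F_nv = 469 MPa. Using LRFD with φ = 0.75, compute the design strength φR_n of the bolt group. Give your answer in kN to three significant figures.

A_b = π × 30² / 4 = 706.9 mm².
R_n = F_nv · A_b · n · n_s = 469 × 706.9 × 6 × 1 / 1000 = 1989 kN.
Design strength φR_n = 0.75 × 1989 = 1490 kN.

1490 kN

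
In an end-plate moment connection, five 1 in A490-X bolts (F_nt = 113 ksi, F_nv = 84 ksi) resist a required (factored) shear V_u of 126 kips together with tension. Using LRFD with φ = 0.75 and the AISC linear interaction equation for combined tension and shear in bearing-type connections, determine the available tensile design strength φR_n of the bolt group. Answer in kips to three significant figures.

A_b = π·1²/4 = 0.7854 in²; f_rv = 126 / (5 × 0.7854) = 32.09 ksi.
F'_nt = 1.3 F_nt − (F_nt / φF_nv) f_rv = 1.3·113 − (113/(0.75·84))·32.09 = 89.35 ksi, capped at F_nt → F'_nt = 89.35 ksi.
R_n = F'_nt · A_b · n = 89.35 × 0.7854 × 5 = 350.9 kips.
Design strength φR_n = 0.75 × 350.9 = 263 kips.

263 kips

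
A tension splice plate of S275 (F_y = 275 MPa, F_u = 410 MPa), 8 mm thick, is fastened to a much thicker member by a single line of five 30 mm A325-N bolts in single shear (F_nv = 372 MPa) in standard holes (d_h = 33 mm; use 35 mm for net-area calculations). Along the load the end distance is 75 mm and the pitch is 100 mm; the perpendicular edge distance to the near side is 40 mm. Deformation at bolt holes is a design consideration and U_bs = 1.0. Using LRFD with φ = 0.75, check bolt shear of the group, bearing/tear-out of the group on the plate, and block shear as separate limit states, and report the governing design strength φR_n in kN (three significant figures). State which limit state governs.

524 kN (block shear governs)

Bolt shear: A_b = π·30²/4 = 706.9 mm²; R_n = 372 × 706.9 × 5 × 1 / 1000 = 1315 kN → 0.75 × 1315 = 986 kN.
Bearing: edge l_c = 58.5, r_n = 230.3 kN; interior l_c = 67, r_n = 236.2 kN; R_n = 230.3 + 4·236.2 = 1175 kN → 881 kN.
Block shear: A_gv = 3800, A_nv = 2540, A_nt = 180 mm²; R_n = min(0.6F_uA_nv, 0.6F_yA_gv) + U_bs·F_u·A_nt = 698.6 kN → 524 kN.
Block shear governs: 524 kN.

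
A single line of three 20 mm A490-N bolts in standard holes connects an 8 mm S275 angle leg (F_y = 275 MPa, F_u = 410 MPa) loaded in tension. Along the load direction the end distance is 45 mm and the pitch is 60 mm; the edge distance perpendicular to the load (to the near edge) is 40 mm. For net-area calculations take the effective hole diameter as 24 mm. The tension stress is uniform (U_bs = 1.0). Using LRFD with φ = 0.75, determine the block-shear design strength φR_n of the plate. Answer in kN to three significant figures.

224 kN

Shear plane L_v = 45 + 2·60 = 165 mm; A_gv = 165 × 8 = 1320 mm².
A_nv = (165 − 2.5·24) × 8 = 840 mm².
A_nt = (40 − 0.5·24) × 8 = 224 mm².
0.6 F_u A_nv = 206.6 kN; 0.6 F_y A_gv = 217.8 kN → shear rupture governs the shear term.
R_n = 206.6 + 1.0 × 410 × 224 / 1000 = 298.5 kN.
Design strength φR_n = 0.75 × 298.5 = 224 kN.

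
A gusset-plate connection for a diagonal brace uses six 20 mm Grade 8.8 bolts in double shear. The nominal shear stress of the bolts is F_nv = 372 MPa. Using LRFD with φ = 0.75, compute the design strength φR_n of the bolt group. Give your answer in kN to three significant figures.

A_b = π × 20² / 4 = 314.2 mm².
R_n = F_nv · A_b · n · n_s = 372 × 314.2 × 6 × 2 / 1000 = 1402 kN.
Design strength φR_n = 0.75 × 1402 = 1050 kN.

1050 kN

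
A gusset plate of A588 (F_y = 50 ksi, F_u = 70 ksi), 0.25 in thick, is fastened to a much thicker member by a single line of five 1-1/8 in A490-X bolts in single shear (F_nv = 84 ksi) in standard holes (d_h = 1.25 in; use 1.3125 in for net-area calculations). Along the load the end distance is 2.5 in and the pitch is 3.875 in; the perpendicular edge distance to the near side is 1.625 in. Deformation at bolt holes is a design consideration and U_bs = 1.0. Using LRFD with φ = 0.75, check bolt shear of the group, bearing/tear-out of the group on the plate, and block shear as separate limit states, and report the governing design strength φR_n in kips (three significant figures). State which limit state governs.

Bolt shear: A_b = π·1.125²/4 = 0.994 in²; R_n = 84 × 0.994 × 5 × 1 = 417.5 kips → 0.75 × 417.5 = 313 kips.
Bearing: edge l_c = 1.875, r_n = 39.38 kips; interior l_c = 2.625, r_n = 47.25 kips; R_n = 39.38 + 4·47.25 = 228.4 kips → 171 kips.
Block shear: A_gv = 4.5, A_nv = 3.023, A_nt = 0.2422 in²; R_n = min(0.6F_uA_nv, 0.6F_yA_gv) + U_bs·F_u·A_nt = 143.9 kips → 108 kips.
Block shear governs: 108 kips.

108 kips (block shear governs)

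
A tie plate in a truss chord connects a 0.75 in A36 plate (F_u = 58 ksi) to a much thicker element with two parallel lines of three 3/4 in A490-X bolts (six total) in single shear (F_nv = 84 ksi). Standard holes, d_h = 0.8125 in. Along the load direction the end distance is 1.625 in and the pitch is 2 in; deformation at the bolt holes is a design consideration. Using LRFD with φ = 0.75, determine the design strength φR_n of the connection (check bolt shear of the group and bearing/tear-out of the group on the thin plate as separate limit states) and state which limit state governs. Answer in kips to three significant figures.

Bolt shear: A_b = π·0.75²/4 = 0.4418 in²; R_n = 84 × 0.4418 × 6 × 1 = 222.7 kips → 0.75 × 222.7 = 167 kips.
Bearing (1.2 l_c t F_u ≤ 2.4 d t F_u): upper limit = 2.4·0.75·0.75·58 = 78.3 kips.
  Edge l_c = 1.625 − 0.8125/2 = 1.219 → r_n = 63.62 kips; interior l_c = 2 − 0.8125 = 1.188 → r_n = 61.99 kips.
  R_n,bearing = 2·63.62 + 4·61.99 = 375.2 kips → 0.75 × 375.2 = 281 kips.
Bolt shear governs: 167 kips.

167 kips (bolt shear governs)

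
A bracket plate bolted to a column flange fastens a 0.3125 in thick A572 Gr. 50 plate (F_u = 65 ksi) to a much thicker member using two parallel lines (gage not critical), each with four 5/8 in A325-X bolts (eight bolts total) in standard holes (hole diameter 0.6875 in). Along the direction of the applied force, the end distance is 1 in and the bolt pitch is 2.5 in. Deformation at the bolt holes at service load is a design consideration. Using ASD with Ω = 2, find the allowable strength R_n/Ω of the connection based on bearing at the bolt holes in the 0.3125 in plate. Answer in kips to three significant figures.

Per bolt r_n = 1.2 l_c t F_u ≤ 2.4 d t F_u; upper limit = 2.4 × 0.625 × 0.3125 × 65 = 30.47 kips.
Edge bolt: l_c = 1 − 0.6875/2 = 0.6562 in → 1.2 × 0.6562 × 0.3125 × 65 = 16 → r_n = 16 kips.
Interior bolts: l_c = 2.5 − 0.6875 = 1.812 in → 1.2 × 1.812 × 0.3125 × 65 = 44.18 → r_n = 30.47 kips.
R_n = 2 × 16 + 6 × 30.47 = 214.8 kips.
Allowable strength R_n/Ω = 214.8 / 2 = 107 kips.

107 kips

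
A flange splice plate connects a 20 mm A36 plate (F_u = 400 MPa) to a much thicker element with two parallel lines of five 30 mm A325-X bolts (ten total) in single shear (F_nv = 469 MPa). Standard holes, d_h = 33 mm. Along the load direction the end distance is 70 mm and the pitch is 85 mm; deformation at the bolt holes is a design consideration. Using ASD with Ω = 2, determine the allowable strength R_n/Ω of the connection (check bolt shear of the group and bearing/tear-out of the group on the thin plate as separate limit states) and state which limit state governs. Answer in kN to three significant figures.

1660 kN (bolt shear governs)

Bolt shear: A_b = π·30²/4 = 706.9 mm²; R_n = 469 × 706.9 × 10 × 1 / 1000 = 3315 kN → 3315 / 2 = 1660 kN.
Bearing (1.2 l_c t F_u ≤ 2.4 d t F_u): upper limit = 2.4·30·20·400 / 1000 = 576 kN.
  Edge l_c = 70 − 33/2 = 53.5 → r_n = 513.6 kN; interior l_c = 85 − 33 = 52 → r_n = 499.2 kN.
  R_n,bearing = 2·513.6 + 8·499.2 = 5021 kN → 5021 / 2 = 2510 kN.
Bolt shear governs: 1660 kN.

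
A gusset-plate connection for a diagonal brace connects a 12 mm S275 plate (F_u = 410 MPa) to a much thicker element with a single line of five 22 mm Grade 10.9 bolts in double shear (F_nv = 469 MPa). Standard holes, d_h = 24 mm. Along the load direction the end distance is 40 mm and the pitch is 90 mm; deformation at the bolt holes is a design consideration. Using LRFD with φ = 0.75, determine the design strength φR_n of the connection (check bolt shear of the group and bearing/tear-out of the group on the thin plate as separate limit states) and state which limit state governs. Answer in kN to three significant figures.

Bolt shear: A_b = π·22²/4 = 380.1 mm²; R_n = 469 × 380.1 × 5 × 2 / 1000 = 1783 kN → 0.75 × 1783 = 1340 kN.
Bearing (1.2 l_c t F_u ≤ 2.4 d t F_u): upper limit = 2.4·22·12·410 / 1000 = 259.8 kN.
  Edge l_c = 40 − 24/2 = 28 → r_n = 165.3 kN; interior l_c = 90 − 24 = 66 → r_n = 259.8 kN.
  R_n,bearing = 1·165.3 + 4·259.8 = 1204 kN → 0.75 × 1204 = 903 kN.
Bearing governs: 903 kN.

903 kN (bearing governs)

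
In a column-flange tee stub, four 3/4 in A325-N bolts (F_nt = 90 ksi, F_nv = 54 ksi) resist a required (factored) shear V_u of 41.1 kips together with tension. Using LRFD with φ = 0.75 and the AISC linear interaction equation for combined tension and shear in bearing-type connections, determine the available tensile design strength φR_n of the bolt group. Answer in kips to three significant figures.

A_b = π·0.75²/4 = 0.4418 in²; f_rv = 41.1 / (4 × 0.4418) = 23.26 ksi.
F'_nt = 1.3 F_nt − (F_nt / φF_nv) f_rv = 1.3·90 − (90/(0.75·54))·23.26 = 65.32 ksi, capped at F_nt → F'_nt = 65.32 ksi.
R_n = F'_nt · A_b · n = 65.32 × 0.4418 × 4 = 115.4 kips.
Design strength φR_n = 0.75 × 115.4 = 86.6 kips.

86.6 kips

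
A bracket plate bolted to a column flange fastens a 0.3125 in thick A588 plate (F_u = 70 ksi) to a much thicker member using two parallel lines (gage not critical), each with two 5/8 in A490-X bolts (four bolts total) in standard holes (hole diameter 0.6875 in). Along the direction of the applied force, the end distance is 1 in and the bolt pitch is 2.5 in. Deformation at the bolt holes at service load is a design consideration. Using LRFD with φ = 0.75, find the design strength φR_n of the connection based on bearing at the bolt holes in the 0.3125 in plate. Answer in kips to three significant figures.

75.1 kips

Per bolt r_n = 1.2 l_c t F_u ≤ 2.4 d t F_u; upper limit = 2.4 × 0.625 × 0.3125 × 70 = 32.81 kips.
Edge bolt: l_c = 1 − 0.6875/2 = 0.6562 in → 1.2 × 0.6562 × 0.3125 × 70 = 17.23 → r_n = 17.23 kips.
Interior bolts: l_c = 2.5 − 0.6875 = 1.812 in → 1.2 × 1.812 × 0.3125 × 70 = 47.58 → r_n = 32.81 kips.
R_n = 2 × 17.23 + 2 × 32.81 = 100.1 kips.
Design strength φR_n = 0.75 × 100.1 = 75.1 kips.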